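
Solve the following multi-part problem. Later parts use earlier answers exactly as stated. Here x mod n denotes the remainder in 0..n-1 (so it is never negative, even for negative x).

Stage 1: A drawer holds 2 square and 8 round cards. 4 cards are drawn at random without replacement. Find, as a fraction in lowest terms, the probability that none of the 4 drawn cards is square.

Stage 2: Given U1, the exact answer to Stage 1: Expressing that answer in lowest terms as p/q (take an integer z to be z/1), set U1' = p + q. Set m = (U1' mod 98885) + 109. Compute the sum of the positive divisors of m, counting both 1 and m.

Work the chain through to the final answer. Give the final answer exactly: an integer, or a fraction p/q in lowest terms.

Stage 1: total draws C(10,4) = 210; favorable C(8,4) = 70; P = 1/3; answer 1/3
Stage 2: U1 = 1/3; threaded value p + q = 4; m = 113; 113 is prime, so its only divisors are 1 and 113; sigma = 1 + 113 = 114; answer 114

114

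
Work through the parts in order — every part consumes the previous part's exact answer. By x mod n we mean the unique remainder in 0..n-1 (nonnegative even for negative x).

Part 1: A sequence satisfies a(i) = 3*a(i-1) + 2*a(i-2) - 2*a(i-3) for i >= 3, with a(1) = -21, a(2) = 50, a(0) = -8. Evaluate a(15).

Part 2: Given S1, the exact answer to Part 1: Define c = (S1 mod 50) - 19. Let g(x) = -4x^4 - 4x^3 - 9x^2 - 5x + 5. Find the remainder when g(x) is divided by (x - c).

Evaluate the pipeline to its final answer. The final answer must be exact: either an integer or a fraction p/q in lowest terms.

-54269

Part 1: a(3) = 3*(50) + 2*(-21) - 2*(-8) = 124; iterating: a(3)=124, a(4)=514, a(5)=1690, a(6)=5850, a(7)=19902, a(8)=68026, a(9)=232182, a(10)=792794, a(11)=2706694, a(12)=9241306, a(13)=31551718, a(14)=107724378, a(15)=367793958; answer 367793958
Part 2: S1 = 367793958; c = -11; remainder = value at the root: -4*(-11)^4 - 4*(-11)^3 - 9*(-11)^2 - 5*(-11)^1 + 5 = (-58564) + (5324) + (-1089) + (55) + (5) = -54269; answer -54269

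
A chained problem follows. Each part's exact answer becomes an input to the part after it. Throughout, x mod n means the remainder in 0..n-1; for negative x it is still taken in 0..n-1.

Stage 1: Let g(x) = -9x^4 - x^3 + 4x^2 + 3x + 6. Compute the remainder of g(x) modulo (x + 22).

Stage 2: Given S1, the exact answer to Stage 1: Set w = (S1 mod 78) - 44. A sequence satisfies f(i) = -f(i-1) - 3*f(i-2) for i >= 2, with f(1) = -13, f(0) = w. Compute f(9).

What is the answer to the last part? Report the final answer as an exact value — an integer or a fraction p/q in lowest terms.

Stage 1: remainder = value at the root: -9*(-22)^4 - 1*(-22)^3 + 4*(-22)^2 + 3*(-22)^1 + 6 = (-2108304) + (10648) + (1936) + (-66) + (6) = -2095780; answer -2095780
Stage 2: S1 = -2095780; w = -42; f(2) = -1*(-13) - 3*(-42) = 139; iterating: f(2)=139, f(3)=-100, f(4)=-317, f(5)=617, f(6)=334, f(7)=-2185, f(8)=1183, f(9)=5372; answer 5372

5372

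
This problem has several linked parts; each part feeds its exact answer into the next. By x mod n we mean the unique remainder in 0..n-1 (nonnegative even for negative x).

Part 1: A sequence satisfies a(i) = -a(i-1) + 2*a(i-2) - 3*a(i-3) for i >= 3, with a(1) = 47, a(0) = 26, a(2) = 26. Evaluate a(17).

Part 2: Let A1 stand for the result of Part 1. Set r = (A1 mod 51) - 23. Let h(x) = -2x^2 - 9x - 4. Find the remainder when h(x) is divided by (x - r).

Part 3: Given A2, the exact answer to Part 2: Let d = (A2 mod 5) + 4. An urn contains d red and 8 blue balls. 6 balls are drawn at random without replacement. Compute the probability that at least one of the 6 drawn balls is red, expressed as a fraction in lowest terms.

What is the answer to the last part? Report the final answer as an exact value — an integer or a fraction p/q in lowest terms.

711/715

Part 1: a(3) = -1*(26) + 2*(47) - 3*(26) = -10; iterating: a(3)=-10, a(4)=-79, a(5)=-19, a(6)=-109, a(7)=308, a(8)=-469, a(9)=1412, a(10)=-3274, a(11)=7505, a(12)=-18289, a(13)=43121, a(14)=-102214, a(15)=243323, a(16)=-577114, a(17)=1370402; answer 1370402
Part 2: A1 = 1370402; r = 9; remainder = value at the root: -2*(9)^2 - 9*(9)^1 - 4 = (-162) + (-81) + (-4) = -247; answer -247
Part 3: A2 = -247; d = 7; total draws C(15,6) = 5005; complement C(8,6) = 28; favorable 5005 - 28 = 4977; P = 711/715; answer 711/715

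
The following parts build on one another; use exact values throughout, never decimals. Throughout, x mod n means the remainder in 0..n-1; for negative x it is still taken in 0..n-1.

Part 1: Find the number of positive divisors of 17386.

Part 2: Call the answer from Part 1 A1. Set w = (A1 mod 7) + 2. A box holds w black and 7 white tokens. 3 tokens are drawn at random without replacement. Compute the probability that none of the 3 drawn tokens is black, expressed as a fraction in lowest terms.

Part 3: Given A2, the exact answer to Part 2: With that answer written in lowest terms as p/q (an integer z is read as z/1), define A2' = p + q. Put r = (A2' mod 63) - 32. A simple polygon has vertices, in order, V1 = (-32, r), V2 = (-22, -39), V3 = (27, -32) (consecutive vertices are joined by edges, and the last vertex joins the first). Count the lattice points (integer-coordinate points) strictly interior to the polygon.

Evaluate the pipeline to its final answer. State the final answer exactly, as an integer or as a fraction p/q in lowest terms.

350

Part 1: 17386 = 2 * 8693; number of divisors = (1+1) * (1+1) = 4; answer 4
Part 2: A1 = 4; w = 6; total draws C(13,3) = 286; favorable C(7,3) = 35; P = 35/286; answer 35/286
Part 3: A2 = 35/286; threaded value p + q = 321; r = -26; cross terms: (-32*-39 - -22*-26)=676, (-22*-32 - 27*-39)=1757, (27*-26 - -32*-32)=-1726; twice the area = |707| = 707; area = 707/2; boundary points = 1 + 7 + 1 = 9; strictly interior points = area - boundary/2 + 1 = 350; answer 350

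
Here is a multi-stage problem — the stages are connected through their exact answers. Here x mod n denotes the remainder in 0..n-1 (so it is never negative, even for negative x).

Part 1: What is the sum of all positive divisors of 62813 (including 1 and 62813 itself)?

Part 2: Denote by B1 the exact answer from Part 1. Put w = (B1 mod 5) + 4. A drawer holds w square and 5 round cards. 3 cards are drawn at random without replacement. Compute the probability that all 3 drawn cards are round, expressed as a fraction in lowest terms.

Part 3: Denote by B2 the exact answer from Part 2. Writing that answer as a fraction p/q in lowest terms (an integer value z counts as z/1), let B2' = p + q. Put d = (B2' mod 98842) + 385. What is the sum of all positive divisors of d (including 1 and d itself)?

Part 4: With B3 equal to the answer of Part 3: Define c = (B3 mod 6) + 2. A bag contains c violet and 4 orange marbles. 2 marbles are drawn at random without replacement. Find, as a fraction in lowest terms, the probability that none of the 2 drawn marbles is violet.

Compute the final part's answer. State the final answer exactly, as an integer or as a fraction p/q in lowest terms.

2/5

Part 1: 62813 = 23 * 2731; sigma = (1 + 23) * (1 + 2731) = 24 * 2732 = 65568; answer 65568
Part 2: B1 = 65568; w = 7; total draws C(12,3) = 220; favorable C(5,3) = 10; P = 1/22; answer 1/22
Part 3: B2 = 1/22; threaded value p + q = 23; d = 408; 408 = 2^3 * 3 * 17; sigma = (1 + 2 + 4 + 8) * (1 + 3) * (1 + 17) = 15 * 4 * 18 = 1080; answer 1080
Part 4: B3 = 1080; c = 2; total draws C(6,2) = 15; favorable C(4,2) = 6; P = 2/5; answer 2/5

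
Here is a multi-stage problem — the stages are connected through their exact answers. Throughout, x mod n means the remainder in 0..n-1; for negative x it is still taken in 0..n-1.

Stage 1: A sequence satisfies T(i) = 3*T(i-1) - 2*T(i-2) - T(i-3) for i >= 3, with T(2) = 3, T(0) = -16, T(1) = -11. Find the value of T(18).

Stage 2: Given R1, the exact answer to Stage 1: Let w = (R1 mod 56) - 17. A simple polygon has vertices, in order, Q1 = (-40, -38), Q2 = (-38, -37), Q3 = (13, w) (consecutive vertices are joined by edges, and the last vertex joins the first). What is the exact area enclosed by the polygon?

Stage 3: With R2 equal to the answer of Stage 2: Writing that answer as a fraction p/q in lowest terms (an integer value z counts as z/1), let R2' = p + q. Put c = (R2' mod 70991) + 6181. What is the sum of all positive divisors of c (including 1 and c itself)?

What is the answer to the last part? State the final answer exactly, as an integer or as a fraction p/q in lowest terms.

12090

Stage 1: T(3) = 3*(3) - 2*(-11) - 1*(-16) = 47; iterating: T(3)=47, T(4)=146, T(5)=341, T(6)=684, T(7)=1224, T(8)=1963, T(9)=2757, T(10)=3121, T(11)=1886, T(12)=-3341, T(13)=-16916, T(14)=-45952, T(15)=-100683, T(16)=-193229, T(17)=-332369, T(18)=-509966; answer -509966
Stage 2: R1 = -509966; w = 9; cross terms: (-40*-37 - -38*-38)=36, (-38*9 - 13*-37)=139, (13*-38 - -40*9)=-134; twice the area = |41| = 41; area = 41/2; answer 41/2
Stage 3: R2 = 41/2; threaded value p + q = 43; c = 6224; 6224 = 2^4 * 389; sigma = (1 + 2 + 4 + 8 + 16) * (1 + 389) = 31 * 390 = 12090; answer 12090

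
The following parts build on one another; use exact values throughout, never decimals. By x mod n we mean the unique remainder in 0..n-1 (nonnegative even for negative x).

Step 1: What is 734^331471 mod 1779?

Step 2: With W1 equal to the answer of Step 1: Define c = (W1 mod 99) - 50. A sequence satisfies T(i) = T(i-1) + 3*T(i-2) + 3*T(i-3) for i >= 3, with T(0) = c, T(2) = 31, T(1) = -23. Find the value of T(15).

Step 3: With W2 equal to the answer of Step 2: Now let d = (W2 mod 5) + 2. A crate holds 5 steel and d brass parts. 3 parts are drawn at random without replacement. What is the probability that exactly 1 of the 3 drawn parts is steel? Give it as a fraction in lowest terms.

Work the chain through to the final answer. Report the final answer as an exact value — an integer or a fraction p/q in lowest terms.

Step 1: squarings mod 1779: 734^1=734, 734^2=1498, 734^4=685, 734^8=1348, 734^16=745, 734^32=1756, 734^64=529, 734^128=538, 734^256=1246, 734^512=1228, 734^1024=1171, 734^2048=1411, 734^4096=220, 734^8192=367, 734^16384=1264, 734^32768=154, 734^65536=589, 734^131072=16, 734^262144=256; 734^331471 = 734^1 * 734^2 * 734^4 * 734^8 * 734^64 * 734^128 * 734^512 * 734^1024 * 734^2048 * 734^65536 * 734^262144 = 1217 (mod 1779); answer 1217
Step 2: W1 = 1217; c = -21; T(3) = 1*(31) + 3*(-23) + 3*(-21) = -101; iterating: T(3)=-101, T(4)=-77, T(5)=-287, T(6)=-821, T(7)=-1913, T(8)=-5237, T(9)=-13439, T(10)=-34889, T(11)=-90917, T(12)=-235901, T(13)=-613319, T(14)=-1593773, T(15)=-4141433; answer -4141433
Step 3: W2 = -4141433; d = 4; total draws C(9,3) = 84; favorable C(5,1)*C(4,2) = 30; P = 5/14; answer 5/14

5/14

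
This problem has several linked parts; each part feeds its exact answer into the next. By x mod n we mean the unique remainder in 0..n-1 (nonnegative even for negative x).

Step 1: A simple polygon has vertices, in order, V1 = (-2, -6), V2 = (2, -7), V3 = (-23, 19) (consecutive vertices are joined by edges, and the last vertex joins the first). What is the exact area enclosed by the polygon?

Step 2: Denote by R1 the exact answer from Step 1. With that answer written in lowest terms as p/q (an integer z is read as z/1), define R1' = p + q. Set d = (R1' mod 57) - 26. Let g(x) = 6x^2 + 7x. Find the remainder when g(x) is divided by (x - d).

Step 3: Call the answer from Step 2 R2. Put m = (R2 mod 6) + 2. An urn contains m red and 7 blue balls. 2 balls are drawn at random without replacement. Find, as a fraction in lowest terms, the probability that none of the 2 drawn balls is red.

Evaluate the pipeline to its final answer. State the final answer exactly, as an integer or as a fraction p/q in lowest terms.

7/26

Step 1: cross terms: (-2*-7 - 2*-6)=26, (2*19 - -23*-7)=-123, (-23*-6 - -2*19)=176; twice the area = |79| = 79; area = 79/2; answer 79/2
Step 2: R1 = 79/2; threaded value p + q = 81; d = -2; remainder = value at the root: 6*(-2)^2 + 7*(-2)^1 = (24) + (-14) = 10; answer 10
Step 3: R2 = 10; m = 6; total draws C(13,2) = 78; favorable C(7,2) = 21; P = 7/26; answer 7/26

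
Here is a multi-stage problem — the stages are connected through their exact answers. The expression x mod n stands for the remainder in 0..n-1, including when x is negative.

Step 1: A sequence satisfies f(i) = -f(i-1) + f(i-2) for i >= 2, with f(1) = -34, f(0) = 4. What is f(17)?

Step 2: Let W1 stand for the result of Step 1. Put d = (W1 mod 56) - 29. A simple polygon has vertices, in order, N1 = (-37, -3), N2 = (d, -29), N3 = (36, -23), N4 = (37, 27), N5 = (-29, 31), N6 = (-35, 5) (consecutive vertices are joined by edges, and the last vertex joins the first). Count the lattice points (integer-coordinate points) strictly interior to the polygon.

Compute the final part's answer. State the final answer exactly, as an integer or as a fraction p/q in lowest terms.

3335

Step 1: f(2) = -1*(-34) + 1*(4) = 38; iterating: f(2)=38, f(3)=-72, f(4)=110, f(5)=-182, f(6)=292, f(7)=-474, f(8)=766, f(9)=-1240, f(10)=2006, f(11)=-3246, f(12)=5252, f(13)=-8498, f(14)=13750, f(15)=-22248, f(16)=35998, f(17)=-58246; answer -58246
Step 2: W1 = -58246; d = 21; cross terms: (-37*-29 - 21*-3)=1136, (21*-23 - 36*-29)=561, (36*27 - 37*-23)=1823, (37*31 - -29*27)=1930, (-29*5 - -35*31)=940, (-35*-3 - -37*5)=290; twice the area = |6680| = 6680; area = 3340; boundary points = 2 + 3 + 1 + 2 + 2 + 2 = 12; strictly interior points = area - boundary/2 + 1 = 3335; answer 3335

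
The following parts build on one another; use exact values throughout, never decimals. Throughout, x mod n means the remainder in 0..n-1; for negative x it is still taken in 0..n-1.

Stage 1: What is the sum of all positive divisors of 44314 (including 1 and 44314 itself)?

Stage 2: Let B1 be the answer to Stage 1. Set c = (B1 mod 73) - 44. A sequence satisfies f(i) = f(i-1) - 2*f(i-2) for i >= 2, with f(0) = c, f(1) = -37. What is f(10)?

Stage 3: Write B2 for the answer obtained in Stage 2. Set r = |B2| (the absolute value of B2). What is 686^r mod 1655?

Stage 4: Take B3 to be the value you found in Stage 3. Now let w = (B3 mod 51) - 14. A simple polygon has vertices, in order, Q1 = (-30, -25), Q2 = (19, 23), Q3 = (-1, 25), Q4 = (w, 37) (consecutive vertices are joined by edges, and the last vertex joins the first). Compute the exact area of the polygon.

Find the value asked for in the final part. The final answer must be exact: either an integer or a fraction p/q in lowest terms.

1003

Stage 1: 44314 = 2 * 22157; sigma = (1 + 2) * (1 + 22157) = 3 * 22158 = 66474; answer 66474
Stage 2: B1 = 66474; c = 0; f(2) = 1*(-37) - 2*(0) = -37; iterating: f(2)=-37, f(3)=37, f(4)=111, f(5)=37, f(6)=-185, f(7)=-259, f(8)=111, f(9)=629, f(10)=407; answer 407
Stage 3: B2 = 407; r = 407; squarings mod 1655: 686^1=686, 686^2=576, 686^4=776, 686^8=1411, 686^16=1611, 686^32=281, 686^64=1176, 686^128=1051, 686^256=716; 686^407 = 686^1 * 686^2 * 686^4 * 686^16 * 686^128 * 686^256 = 256 (mod 1655); answer 256
Stage 4: B3 = 256; w = -13; cross terms: (-30*23 - 19*-25)=-215, (19*25 - -1*23)=498, (-1*37 - -13*25)=288, (-13*-25 - -30*37)=1435; twice the area = |2006| = 2006; area = 1003; answer 1003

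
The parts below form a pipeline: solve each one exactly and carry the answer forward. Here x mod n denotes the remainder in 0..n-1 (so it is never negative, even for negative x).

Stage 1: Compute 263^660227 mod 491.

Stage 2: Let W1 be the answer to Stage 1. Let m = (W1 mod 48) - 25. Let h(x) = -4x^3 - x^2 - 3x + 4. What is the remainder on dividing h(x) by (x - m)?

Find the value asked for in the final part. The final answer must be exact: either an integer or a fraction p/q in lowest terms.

Stage 1: squarings mod 491: 263^1=263, 263^2=429, 263^4=407, 263^8=182, 263^16=227, 263^32=465, 263^64=185, 263^128=346, 263^256=403, 263^512=379, 263^1024=269, 263^2048=184, 263^4096=468, 263^8192=38, 263^16384=462, 263^32768=350, 263^65536=241, 263^131072=143, 263^262144=318, 263^524288=469; 263^660227 = 263^1 * 263^2 * 263^256 * 263^512 * 263^4096 * 263^131072 * 263^524288 = 49 (mod 491); answer 49
Stage 2: W1 = 49; m = -24; remainder = value at the root: -4*(-24)^3 - 1*(-24)^2 - 3*(-24)^1 + 4 = (55296) + (-576) + (72) + (4) = 54796; answer 54796

54796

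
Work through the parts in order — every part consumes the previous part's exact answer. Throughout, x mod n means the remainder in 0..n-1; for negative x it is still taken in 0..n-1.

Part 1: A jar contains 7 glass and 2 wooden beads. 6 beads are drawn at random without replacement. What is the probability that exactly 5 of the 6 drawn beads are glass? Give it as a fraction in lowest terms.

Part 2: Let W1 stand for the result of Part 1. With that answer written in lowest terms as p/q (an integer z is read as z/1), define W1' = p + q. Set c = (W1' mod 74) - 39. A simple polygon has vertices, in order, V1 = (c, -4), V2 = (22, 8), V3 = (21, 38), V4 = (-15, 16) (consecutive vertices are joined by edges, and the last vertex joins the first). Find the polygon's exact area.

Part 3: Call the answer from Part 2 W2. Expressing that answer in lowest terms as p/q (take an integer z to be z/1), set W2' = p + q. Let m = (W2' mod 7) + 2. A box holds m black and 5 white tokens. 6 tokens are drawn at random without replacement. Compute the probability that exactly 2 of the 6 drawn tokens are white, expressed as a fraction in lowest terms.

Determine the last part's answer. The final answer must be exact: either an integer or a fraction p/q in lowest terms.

25/66

Part 1: total draws C(9,6) = 84; favorable C(7,5)*C(2,1) = 42; P = 1/2; answer 1/2
Part 2: W1 = 1/2; threaded value p + q = 3; c = -36; cross terms: (-36*8 - 22*-4)=-200, (22*38 - 21*8)=668, (21*16 - -15*38)=906, (-15*-4 - -36*16)=636; twice the area = |2010| = 2010; area = 1005; answer 1005
Part 3: W2 = 1005; threaded value p + q = 1006; m = 7; total draws C(12,6) = 924; favorable C(5,2)*C(7,4) = 350; P = 25/66; answer 25/66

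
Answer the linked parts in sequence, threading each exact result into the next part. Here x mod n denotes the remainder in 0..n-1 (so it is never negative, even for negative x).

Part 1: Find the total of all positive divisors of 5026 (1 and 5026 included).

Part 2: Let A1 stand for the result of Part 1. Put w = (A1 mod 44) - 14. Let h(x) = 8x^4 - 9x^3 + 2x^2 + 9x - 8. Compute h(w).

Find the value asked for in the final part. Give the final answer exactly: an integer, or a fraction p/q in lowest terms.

74

Part 1: 5026 = 2 * 7 * 359; sigma = (1 + 2) * (1 + 7) * (1 + 359) = 3 * 8 * 360 = 8640; answer 8640
Part 2: A1 = 8640; w = 2; 8*(2)^4 - 9*(2)^3 + 2*(2)^2 + 9*(2)^1 - 8 = (128) + (-72) + (8) + (18) + (-8) = 74; answer 74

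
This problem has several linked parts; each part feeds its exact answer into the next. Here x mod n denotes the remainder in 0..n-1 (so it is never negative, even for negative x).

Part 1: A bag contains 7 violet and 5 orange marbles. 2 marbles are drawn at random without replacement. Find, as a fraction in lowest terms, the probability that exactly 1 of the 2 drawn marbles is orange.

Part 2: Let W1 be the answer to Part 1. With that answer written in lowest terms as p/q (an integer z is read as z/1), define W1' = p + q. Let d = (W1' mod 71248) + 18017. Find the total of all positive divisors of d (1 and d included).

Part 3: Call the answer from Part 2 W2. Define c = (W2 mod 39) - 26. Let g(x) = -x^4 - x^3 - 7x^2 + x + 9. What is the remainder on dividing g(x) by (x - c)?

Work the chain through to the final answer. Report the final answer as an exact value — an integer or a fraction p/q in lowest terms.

Part 1: total draws C(12,2) = 66; favorable C(5,1)*C(7,1) = 35; P = 35/66; answer 35/66
Part 2: W1 = 35/66; threaded value p + q = 101; d = 18118; 18118 = 2 * 9059; sigma = (1 + 2) * (1 + 9059) = 3 * 9060 = 27180; answer 27180
Part 3: W2 = 27180; c = 10; remainder = value at the root: -1*(10)^4 - 1*(10)^3 - 7*(10)^2 + 1*(10)^1 + 9 = (-10000) + (-1000) + (-700) + (10) + (9) = -11681; answer -11681

-11681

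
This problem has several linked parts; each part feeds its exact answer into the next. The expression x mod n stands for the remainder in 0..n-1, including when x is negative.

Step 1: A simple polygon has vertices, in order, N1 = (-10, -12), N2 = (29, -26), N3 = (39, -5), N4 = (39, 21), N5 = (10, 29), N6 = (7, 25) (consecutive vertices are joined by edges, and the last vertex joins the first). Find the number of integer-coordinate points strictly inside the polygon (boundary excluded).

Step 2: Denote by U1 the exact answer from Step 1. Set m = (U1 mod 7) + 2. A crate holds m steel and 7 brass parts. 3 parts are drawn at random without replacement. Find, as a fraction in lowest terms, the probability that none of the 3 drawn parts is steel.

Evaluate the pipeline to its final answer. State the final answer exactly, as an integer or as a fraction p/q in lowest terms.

Step 1: cross terms: (-10*-26 - 29*-12)=608, (29*-5 - 39*-26)=869, (39*21 - 39*-5)=1014, (39*29 - 10*21)=921, (10*25 - 7*29)=47, (7*-12 - -10*25)=166; twice the area = |3625| = 3625; area = 3625/2; boundary points = 1 + 1 + 26 + 1 + 1 + 1 = 31; strictly interior points = area - boundary/2 + 1 = 1798; answer 1798
Step 2: U1 = 1798; m = 8; total draws C(15,3) = 455; favorable C(7,3) = 35; P = 1/13; answer 1/13

1/13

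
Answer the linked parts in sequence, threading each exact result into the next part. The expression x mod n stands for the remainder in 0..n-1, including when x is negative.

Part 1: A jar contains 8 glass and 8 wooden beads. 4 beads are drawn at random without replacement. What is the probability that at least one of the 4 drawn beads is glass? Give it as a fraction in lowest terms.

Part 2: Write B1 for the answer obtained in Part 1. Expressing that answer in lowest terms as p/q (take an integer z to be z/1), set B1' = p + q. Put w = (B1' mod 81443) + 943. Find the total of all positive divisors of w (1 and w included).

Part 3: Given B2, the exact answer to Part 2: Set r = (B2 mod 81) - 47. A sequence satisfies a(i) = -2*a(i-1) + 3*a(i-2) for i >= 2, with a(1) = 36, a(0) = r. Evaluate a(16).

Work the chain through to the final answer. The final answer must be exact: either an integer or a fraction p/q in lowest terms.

Part 1: total draws C(16,4) = 1820; complement C(8,4) = 70; favorable 1820 - 70 = 1750; P = 25/26; answer 25/26
Part 2: B1 = 25/26; threaded value p + q = 51; w = 994; 994 = 2 * 7 * 71; sigma = (1 + 2) * (1 + 7) * (1 + 71) = 3 * 8 * 72 = 1728; answer 1728
Part 3: B2 = 1728; r = -20; a(2) = -2*(36) + 3*(-20) = -132; iterating: a(2)=-132, a(3)=372, a(4)=-1140, a(5)=3396, a(6)=-10212, a(7)=30612, a(8)=-91860, a(9)=275556, a(10)=-826692, a(11)=2480052, a(12)=-7440180, a(13)=22320516, a(14)=-66961572, a(15)=200884692, a(16)=-602654100; answer -602654100

-602654100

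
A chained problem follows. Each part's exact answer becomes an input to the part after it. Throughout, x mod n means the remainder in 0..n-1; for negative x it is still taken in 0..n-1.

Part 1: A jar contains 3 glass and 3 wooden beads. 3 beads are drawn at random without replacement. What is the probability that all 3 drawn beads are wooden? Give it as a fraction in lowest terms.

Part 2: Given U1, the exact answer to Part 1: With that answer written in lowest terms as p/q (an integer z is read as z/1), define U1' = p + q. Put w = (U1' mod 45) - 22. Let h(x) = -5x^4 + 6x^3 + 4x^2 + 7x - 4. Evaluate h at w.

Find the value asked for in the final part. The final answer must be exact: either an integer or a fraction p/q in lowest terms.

-18

Part 1: total draws C(6,3) = 20; favorable C(3,3) = 1; P = 1/20; answer 1/20
Part 2: U1 = 1/20; threaded value p + q = 21; w = -1; -5*(-1)^4 + 6*(-1)^3 + 4*(-1)^2 + 7*(-1)^1 - 4 = (-5) + (-6) + (4) + (-7) + (-4) = -18; answer -18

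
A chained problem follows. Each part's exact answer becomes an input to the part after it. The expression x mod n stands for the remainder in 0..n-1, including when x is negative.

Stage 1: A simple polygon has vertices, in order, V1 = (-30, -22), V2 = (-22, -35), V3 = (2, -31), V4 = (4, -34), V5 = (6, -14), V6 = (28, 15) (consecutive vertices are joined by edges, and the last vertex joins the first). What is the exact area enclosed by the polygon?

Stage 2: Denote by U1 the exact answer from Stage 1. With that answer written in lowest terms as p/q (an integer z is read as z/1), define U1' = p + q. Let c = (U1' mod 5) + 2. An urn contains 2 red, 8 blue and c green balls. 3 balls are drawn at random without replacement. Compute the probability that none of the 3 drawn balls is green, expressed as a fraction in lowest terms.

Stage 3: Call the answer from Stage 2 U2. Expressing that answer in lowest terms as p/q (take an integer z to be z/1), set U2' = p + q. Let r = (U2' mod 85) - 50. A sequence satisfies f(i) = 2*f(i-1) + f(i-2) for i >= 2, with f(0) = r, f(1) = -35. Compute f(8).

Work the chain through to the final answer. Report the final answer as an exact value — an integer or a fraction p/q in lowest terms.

-19857

Stage 1: cross terms: (-30*-35 - -22*-22)=566, (-22*-31 - 2*-35)=752, (2*-34 - 4*-31)=56, (4*-14 - 6*-34)=148, (6*15 - 28*-14)=482, (28*-22 - -30*15)=-166; twice the area = |1838| = 1838; area = 919; answer 919
Stage 2: U1 = 919; threaded value p + q = 920; c = 2; total draws C(12,3) = 220; favorable C(10,3) = 120; P = 6/11; answer 6/11
Stage 3: U2 = 6/11; threaded value p + q = 17; r = -33; f(2) = 2*(-35) + 1*(-33) = -103; iterating: f(2)=-103, f(3)=-241, f(4)=-585, f(5)=-1411, f(6)=-3407, f(7)=-8225, f(8)=-19857; answer -19857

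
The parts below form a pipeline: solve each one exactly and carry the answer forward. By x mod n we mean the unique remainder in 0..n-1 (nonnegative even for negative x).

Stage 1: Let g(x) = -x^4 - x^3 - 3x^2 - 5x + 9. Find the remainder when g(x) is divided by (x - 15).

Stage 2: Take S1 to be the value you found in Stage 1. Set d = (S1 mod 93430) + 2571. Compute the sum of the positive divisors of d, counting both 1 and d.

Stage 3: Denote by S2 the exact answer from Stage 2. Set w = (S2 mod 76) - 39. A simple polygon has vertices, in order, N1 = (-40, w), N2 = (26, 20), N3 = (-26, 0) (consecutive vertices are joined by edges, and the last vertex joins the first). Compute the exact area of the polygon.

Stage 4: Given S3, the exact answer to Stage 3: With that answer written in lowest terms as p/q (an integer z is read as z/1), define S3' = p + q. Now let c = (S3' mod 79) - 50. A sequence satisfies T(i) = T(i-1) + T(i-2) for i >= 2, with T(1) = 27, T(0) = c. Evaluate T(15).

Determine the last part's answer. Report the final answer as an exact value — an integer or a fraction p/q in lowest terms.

19863

Stage 1: remainder = value at the root: -1*(15)^4 - 1*(15)^3 - 3*(15)^2 - 5*(15)^1 + 9 = (-50625) + (-3375) + (-675) + (-75) + (9) = -54741; answer -54741
Stage 2: S1 = -54741; d = 41260; 41260 = 2^2 * 5 * 2063; sigma = (1 + 2 + 4) * (1 + 5) * (1 + 2063) = 7 * 6 * 2064 = 86688; answer 86688
Stage 3: S2 = 86688; w = 9; cross terms: (-40*20 - 26*9)=-1034, (26*0 - -26*20)=520, (-26*9 - -40*0)=-234; twice the area = |-748| = 748; area = 374; answer 374
Stage 4: S3 = 374; threaded value p + q = 375; c = 9; T(2) = 1*(27) + 1*(9) = 36; iterating: T(2)=36, T(3)=63, T(4)=99, T(5)=162, T(6)=261, T(7)=423, T(8)=684, T(9)=1107, T(10)=1791, T(11)=2898, T(12)=4689, T(13)=7587, T(14)=12276, T(15)=19863; answer 19863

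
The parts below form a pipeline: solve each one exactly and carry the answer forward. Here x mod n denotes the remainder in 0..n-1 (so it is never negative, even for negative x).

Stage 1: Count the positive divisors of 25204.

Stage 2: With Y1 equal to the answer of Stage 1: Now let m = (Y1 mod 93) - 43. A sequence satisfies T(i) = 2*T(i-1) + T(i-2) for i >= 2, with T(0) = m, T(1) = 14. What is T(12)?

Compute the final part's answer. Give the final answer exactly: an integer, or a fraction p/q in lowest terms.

-18377

Stage 1: 25204 = 2^2 * 6301; number of divisors = (2+1) * (1+1) = 6; answer 6
Stage 2: Y1 = 6; m = -37; T(2) = 2*(14) + 1*(-37) = -9; iterating: T(2)=-9, T(3)=-4, T(4)=-17, T(5)=-38, T(6)=-93, T(7)=-224, T(8)=-541, T(9)=-1306, T(10)=-3153, T(11)=-7612, T(12)=-18377; answer -18377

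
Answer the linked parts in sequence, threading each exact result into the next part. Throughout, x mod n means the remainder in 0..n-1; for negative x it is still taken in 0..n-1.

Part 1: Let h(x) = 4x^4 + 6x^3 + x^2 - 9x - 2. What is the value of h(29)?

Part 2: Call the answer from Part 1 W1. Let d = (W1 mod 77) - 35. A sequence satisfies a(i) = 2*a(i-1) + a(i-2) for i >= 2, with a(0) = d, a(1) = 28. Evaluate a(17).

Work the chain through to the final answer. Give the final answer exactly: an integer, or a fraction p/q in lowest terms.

Part 1: 4*(29)^4 + 6*(29)^3 + 1*(29)^2 - 9*(29)^1 - 2 = (2829124) + (146334) + (841) + (-261) + (-2) = 2976036; answer 2976036
Part 2: W1 = 2976036; d = 28; a(2) = 2*(28) + 1*(28) = 84; iterating: a(2)=84, a(3)=196, a(4)=476, a(5)=1148, a(6)=2772, a(7)=6692, a(8)=16156, a(9)=39004, a(10)=94164, a(11)=227332, a(12)=548828, a(13)=1324988, a(14)=3198804, a(15)=7722596, a(16)=18643996, a(17)=45010588; answer 45010588

45010588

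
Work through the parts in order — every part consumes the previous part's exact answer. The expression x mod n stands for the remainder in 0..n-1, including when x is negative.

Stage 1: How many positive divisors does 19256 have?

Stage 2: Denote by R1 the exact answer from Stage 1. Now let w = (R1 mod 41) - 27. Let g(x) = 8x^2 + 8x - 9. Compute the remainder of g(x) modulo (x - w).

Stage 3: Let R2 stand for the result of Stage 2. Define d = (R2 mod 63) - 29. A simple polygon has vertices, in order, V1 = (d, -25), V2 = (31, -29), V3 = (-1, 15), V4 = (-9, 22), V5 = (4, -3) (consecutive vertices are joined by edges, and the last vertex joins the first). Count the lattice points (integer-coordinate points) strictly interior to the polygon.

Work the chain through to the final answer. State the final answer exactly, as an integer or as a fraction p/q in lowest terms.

278

Stage 1: 19256 = 2^3 * 29 * 83; number of divisors = (3+1) * (1+1) * (1+1) = 16; answer 16
Stage 2: R1 = 16; w = -11; remainder = value at the root: 8*(-11)^2 + 8*(-11)^1 - 9 = (968) + (-88) + (-9) = 871; answer 871
Stage 3: R2 = 871; d = 23; cross terms: (23*-29 - 31*-25)=108, (31*15 - -1*-29)=436, (-1*22 - -9*15)=113, (-9*-3 - 4*22)=-61, (4*-25 - 23*-3)=-31; twice the area = |565| = 565; area = 565/2; boundary points = 4 + 4 + 1 + 1 + 1 = 11; strictly interior points = area - boundary/2 + 1 = 278; answer 278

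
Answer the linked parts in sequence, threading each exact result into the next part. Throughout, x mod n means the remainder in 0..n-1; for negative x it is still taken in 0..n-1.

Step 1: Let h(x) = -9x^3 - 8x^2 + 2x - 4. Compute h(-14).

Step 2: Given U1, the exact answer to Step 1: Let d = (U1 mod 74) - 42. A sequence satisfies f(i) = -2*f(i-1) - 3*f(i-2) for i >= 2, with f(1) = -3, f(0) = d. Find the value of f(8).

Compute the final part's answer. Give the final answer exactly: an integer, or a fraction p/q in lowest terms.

1494

Step 1: -9*(-14)^3 - 8*(-14)^2 + 2*(-14)^1 - 4 = (24696) + (-1568) + (-28) + (-4) = 23096; answer 23096
Step 2: U1 = 23096; d = -34; f(2) = -2*(-3) - 3*(-34) = 108; iterating: f(2)=108, f(3)=-207, f(4)=90, f(5)=441, f(6)=-1152, f(7)=981, f(8)=1494; answer 1494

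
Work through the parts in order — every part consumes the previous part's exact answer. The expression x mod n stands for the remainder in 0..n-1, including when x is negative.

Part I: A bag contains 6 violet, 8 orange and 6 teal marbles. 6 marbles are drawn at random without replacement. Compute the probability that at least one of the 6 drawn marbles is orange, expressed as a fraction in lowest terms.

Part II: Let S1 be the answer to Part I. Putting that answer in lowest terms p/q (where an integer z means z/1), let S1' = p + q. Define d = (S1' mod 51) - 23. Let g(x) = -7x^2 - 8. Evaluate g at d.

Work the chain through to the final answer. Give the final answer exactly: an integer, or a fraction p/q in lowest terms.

Part I: total draws C(20,6) = 38760; complement C(12,6) = 924; favorable 38760 - 924 = 37836; P = 3153/3230; answer 3153/3230
Part II: S1 = 3153/3230; threaded value p + q = 6383; d = -15; -7*(-15)^2 - 8 = (-1575) + (-8) = -1583; answer -1583

-1583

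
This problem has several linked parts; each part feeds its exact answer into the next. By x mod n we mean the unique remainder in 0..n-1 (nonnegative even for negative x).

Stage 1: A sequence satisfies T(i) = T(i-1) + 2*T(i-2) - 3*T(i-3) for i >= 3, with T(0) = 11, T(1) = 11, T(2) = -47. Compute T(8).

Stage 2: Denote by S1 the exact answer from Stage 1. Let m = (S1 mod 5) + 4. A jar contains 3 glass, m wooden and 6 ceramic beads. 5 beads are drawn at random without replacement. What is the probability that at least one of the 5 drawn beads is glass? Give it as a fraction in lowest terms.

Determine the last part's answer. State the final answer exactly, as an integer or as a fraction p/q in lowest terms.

67/91

Stage 1: T(3) = 1*(-47) + 2*(11) - 3*(11) = -58; iterating: T(3)=-58, T(4)=-185, T(5)=-160, T(6)=-356, T(7)=-121, T(8)=-353; answer -353
Stage 2: S1 = -353; m = 6; total draws C(15,5) = 3003; complement C(12,5) = 792; favorable 3003 - 792 = 2211; P = 67/91; answer 67/91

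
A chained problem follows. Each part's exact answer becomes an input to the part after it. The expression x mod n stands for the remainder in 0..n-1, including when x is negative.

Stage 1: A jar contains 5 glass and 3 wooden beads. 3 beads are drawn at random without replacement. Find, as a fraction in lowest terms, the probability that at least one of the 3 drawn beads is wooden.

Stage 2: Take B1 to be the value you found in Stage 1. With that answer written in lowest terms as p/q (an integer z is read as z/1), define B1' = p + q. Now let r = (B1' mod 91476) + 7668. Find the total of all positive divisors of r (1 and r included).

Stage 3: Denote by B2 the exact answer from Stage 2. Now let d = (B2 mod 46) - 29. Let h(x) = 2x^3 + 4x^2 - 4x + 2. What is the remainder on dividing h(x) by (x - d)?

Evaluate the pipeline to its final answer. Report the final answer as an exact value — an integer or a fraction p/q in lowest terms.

Stage 1: total draws C(8,3) = 56; complement C(5,3) = 10; favorable 56 - 10 = 46; P = 23/28; answer 23/28
Stage 2: B1 = 23/28; threaded value p + q = 51; r = 7719; 7719 = 3 * 31 * 83; sigma = (1 + 3) * (1 + 31) * (1 + 83) = 4 * 32 * 84 = 10752; answer 10752
Stage 3: B2 = 10752; d = 5; remainder = value at the root: 2*(5)^3 + 4*(5)^2 - 4*(5)^1 + 2 = (250) + (100) + (-20) + (2) = 332; answer 332

332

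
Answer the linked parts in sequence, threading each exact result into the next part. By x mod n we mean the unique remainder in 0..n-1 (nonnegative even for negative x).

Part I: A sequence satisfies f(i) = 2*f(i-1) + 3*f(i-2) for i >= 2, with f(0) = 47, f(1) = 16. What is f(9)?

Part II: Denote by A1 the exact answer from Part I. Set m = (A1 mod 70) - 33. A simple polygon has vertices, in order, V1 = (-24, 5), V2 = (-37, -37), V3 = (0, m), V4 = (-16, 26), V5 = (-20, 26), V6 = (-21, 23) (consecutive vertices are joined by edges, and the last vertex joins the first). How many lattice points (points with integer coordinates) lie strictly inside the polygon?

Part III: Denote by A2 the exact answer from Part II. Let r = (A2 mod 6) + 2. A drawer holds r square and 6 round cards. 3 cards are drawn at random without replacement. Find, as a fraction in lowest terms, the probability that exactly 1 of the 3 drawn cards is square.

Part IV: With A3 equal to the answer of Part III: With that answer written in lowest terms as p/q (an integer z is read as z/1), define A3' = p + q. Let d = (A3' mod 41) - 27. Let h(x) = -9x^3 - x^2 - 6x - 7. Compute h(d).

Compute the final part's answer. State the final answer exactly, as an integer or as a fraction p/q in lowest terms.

Part I: f(2) = 2*(16) + 3*(47) = 173; iterating: f(2)=173, f(3)=394, f(4)=1307, f(5)=3796, f(6)=11513, f(7)=34414, f(8)=103367, f(9)=309976; answer 309976
Part II: A1 = 309976; m = -17; cross terms: (-24*-37 - -37*5)=1073, (-37*-17 - 0*-37)=629, (0*26 - -16*-17)=-272, (-16*26 - -20*26)=104, (-20*23 - -21*26)=86, (-21*5 - -24*23)=447; twice the area = |2067| = 2067; area = 2067/2; boundary points = 1 + 1 + 1 + 4 + 1 + 3 = 11; strictly interior points = area - boundary/2 + 1 = 1029; answer 1029
Part III: A2 = 1029; r = 5; total draws C(11,3) = 165; favorable C(5,1)*C(6,2) = 75; P = 5/11; answer 5/11
Part IV: A3 = 5/11; threaded value p + q = 16; d = -11; -9*(-11)^3 - 1*(-11)^2 - 6*(-11)^1 - 7 = (11979) + (-121) + (66) + (-7) = 11917; answer 11917

11917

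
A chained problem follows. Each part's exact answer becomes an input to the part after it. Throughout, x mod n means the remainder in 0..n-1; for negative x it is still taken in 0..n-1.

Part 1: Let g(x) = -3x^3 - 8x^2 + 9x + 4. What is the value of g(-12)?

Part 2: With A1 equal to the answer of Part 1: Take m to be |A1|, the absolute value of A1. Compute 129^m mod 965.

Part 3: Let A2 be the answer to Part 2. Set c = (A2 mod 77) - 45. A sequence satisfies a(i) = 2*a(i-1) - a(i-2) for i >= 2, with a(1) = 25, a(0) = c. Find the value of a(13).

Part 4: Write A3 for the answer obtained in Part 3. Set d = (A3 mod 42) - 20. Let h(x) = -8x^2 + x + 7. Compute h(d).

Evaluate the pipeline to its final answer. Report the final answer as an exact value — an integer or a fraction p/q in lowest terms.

-392

Part 1: -3*(-12)^3 - 8*(-12)^2 + 9*(-12)^1 + 4 = (5184) + (-1152) + (-108) + (4) = 3928; answer 3928
Part 2: A1 = 3928; m = 3928; squarings mod 965: 129^1=129, 129^2=236, 129^4=691, 129^8=771, 129^16=1, 129^32=1, 129^64=1, 129^128=1, 129^256=1, 129^512=1, 129^1024=1, 129^2048=1; 129^3928 = 129^8 * 129^16 * 129^64 * 129^256 * 129^512 * 129^1024 * 129^2048 = 771 (mod 965); answer 771
Part 3: A2 = 771; c = -44; a(2) = 2*(25) - 1*(-44) = 94; iterating: a(2)=94, a(3)=163, a(4)=232, a(5)=301, a(6)=370, a(7)=439, a(8)=508, a(9)=577, a(10)=646, a(11)=715, a(12)=784, a(13)=853; answer 853
Part 4: A3 = 853; d = -7; -8*(-7)^2 + 1*(-7)^1 + 7 = (-392) + (-7) + (7) = -392; answer -392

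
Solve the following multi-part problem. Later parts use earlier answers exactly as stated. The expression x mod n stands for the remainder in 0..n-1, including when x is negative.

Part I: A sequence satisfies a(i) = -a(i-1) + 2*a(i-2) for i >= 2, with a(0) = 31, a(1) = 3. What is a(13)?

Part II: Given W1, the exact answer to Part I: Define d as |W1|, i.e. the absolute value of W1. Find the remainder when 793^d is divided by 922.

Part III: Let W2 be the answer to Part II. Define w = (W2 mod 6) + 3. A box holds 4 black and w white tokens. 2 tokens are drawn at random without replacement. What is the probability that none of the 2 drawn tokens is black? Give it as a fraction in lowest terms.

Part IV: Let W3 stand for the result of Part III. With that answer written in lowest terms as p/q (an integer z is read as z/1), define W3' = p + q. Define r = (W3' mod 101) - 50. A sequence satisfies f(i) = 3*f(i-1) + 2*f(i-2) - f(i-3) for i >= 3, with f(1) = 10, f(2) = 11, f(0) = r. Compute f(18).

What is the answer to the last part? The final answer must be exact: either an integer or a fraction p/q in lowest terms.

11041117046

Part I: a(2) = -1*(3) + 2*(31) = 59; iterating: a(2)=59, a(3)=-53, a(4)=171, a(5)=-277, a(6)=619, a(7)=-1173, a(8)=2411, a(9)=-4757, a(10)=9579, a(11)=-19093, a(12)=38251, a(13)=-76437; answer -76437
Part II: W1 = -76437; d = 76437; squarings mod 922: 793^1=793, 793^2=45, 793^4=181, 793^8=491, 793^16=439, 793^32=23, 793^64=529, 793^128=475, 793^256=657, 793^512=153, 793^1024=359, 793^2048=723, 793^4096=877, 793^8192=181, 793^16384=491, 793^32768=439, 793^65536=23; 793^76437 = 793^1 * 793^4 * 793^16 * 793^128 * 793^512 * 793^2048 * 793^8192 * 793^65536 = 865 (mod 922); answer 865
Part III: W2 = 865; w = 4; total draws C(8,2) = 28; favorable C(4,2) = 6; P = 3/14; answer 3/14
Part IV: W3 = 3/14; threaded value p + q = 17; r = -33; f(3) = 3*(11) + 2*(10) - 1*(-33) = 86; iterating: f(3)=86, f(4)=270, f(5)=971, f(6)=3367, f(7)=11773, f(8)=41082, f(9)=143425, f(10)=500666, f(11)=1747766, f(12)=6101205, f(13)=21298481, f(14)=74350087, f(15)=259546018, f(16)=906039747, f(17)=3162861190, f(18)=11041117046; answer 11041117046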